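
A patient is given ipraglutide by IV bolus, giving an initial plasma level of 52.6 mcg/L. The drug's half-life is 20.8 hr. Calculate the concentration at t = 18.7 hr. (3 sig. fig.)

k = ln 2 / 20.8 = 0.03332 hr⁻¹
18.7 hr is 0.8990 half-lives, so C = 52.6 × (1/2)^0.8990 = 52.6 × 0.5362 ≈ 28.2 mcg/L

28.2 mcg/L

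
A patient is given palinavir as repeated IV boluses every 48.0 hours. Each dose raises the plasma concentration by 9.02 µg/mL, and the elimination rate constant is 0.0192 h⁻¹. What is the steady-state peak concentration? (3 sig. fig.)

15.0 µg/mL

Fraction remaining after one interval: e^(−kτ) = e^(−0.01920 × 48.0) = 0.3979
R = 1 / (1 − 0.3979) = 1.661
Css,max = 9.02 × 1.661 ≈ 15.0 µg/mL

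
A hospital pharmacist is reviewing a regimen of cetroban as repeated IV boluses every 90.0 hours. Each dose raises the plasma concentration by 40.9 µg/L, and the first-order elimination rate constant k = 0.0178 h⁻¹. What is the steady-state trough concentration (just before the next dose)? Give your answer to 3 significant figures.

Fraction remaining after one interval: e^(−kτ) = e^(−0.01780 × 90.0) = 0.2015
R = 1 / (1 − 0.2015) = 1.252
Css,max = 40.9 × 1.252 = 51.22 µg/L
Css,min = Css,max × e^(−kτ) = 51.22 × 0.2015 ≈ 10.3 µg/L

10.3 µg/L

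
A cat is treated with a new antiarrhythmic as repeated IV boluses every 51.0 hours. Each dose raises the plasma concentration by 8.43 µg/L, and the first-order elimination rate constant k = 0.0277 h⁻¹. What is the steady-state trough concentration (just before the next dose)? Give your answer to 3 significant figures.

Fraction remaining after one interval: e^(−kτ) = e^(−0.02770 × 51.0) = 0.2435
R = 1 / (1 − 0.2435) = 1.322
Css,max = 8.43 × 1.322 = 11.14 µg/L
Css,min = Css,max × e^(−kτ) = 11.14 × 0.2435 ≈ 2.71 µg/L

2.71 µg/L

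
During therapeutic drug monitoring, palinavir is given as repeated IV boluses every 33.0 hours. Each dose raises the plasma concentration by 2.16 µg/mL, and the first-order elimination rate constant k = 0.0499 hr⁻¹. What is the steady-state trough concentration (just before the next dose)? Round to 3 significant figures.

0.516 µg/mL

Fraction remaining after one interval: e^(−kτ) = e^(−0.04990 × 33.0) = 0.1927
R = 1 / (1 − 0.1927) = 1.239
Css,max = 2.16 × 1.239 = 2.676 µg/mL
Css,min = Css,max × e^(−kτ) = 2.676 × 0.1927 ≈ 0.516 µg/mL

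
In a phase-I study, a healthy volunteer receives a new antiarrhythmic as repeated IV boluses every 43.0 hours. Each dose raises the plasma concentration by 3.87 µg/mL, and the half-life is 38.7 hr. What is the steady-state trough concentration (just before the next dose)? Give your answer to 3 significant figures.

3.34 µg/mL

k = ln 2 / 38.7 = 0.01791 hr⁻¹
Fraction remaining after one interval: e^(−kτ) = e^(−0.01791 × 43.0) = 0.4629
R = 1 / (1 − 0.4629) = 1.862
Css,max = 3.87 × 1.862 = 7.206 µg/mL
Css,min = Css,max × e^(−kτ) = 7.206 × 0.4629 ≈ 3.34 µg/mL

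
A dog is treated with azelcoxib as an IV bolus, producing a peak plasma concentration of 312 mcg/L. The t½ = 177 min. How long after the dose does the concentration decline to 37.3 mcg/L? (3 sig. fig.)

542 minutes

k = ln 2 / 177 = 0.003916 min⁻¹
C(t) = C₀ e^(−kt)  ⇒  t = ln(C₀/C) / k
t = ln(312/37.3) / 0.003916 = 2.124 / 0.003916 ≈ 542 minutes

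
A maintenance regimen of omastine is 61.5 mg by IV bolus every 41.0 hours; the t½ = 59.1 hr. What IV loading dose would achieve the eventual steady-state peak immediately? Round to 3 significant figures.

k = ln 2 / 59.1 = 0.01173 hr⁻¹
Accumulation ratio R = 1 / (1 − e^(−kτ)) = 1 / (1 − e^(−0.01173×41.0)) = 1 / (1 − 0.6182) = 2.620
Loading dose = maintenance dose × R = 61.5 × 2.620 ≈ 161 mg

161 mg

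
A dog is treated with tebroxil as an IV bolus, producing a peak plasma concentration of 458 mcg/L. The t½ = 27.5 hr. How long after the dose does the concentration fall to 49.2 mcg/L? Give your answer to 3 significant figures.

k = ln 2 / 27.5 = 0.02521 hr⁻¹
C(t) = C₀ e^(−kt)  ⇒  t = ln(C₀/C) / k
t = ln(458/49.2) / 0.02521 = 2.231 / 0.02521 ≈ 88.5 hours

88.5 hours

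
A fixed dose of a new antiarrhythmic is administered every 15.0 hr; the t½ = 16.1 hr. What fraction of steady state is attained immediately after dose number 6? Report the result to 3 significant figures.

k = ln 2 / 16.1 = 0.04305 hr⁻¹
f_n = 1 − e^(−nkτ) = 1 − e^(−6 × 0.04305 × 15.0) = 1 − e^(−3.875) = 1 − 0.02076 ≈ 0.979

0.979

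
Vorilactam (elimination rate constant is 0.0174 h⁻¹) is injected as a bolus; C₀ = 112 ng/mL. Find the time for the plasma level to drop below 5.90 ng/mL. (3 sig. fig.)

C(t) = C₀ e^(−kt)  ⇒  t = ln(C₀/C) / k
t = ln(112/5.90) / 0.01740 = 2.944 / 0.01740 ≈ 169 hours

169 hours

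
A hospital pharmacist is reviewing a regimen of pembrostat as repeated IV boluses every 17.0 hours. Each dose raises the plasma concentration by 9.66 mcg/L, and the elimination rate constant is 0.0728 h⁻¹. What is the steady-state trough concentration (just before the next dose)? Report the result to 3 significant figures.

Fraction remaining after one interval: e^(−kτ) = e^(−0.07280 × 17.0) = 0.2901
R = 1 / (1 − 0.2901) = 1.409
Css,max = 9.66 × 1.409 = 13.61 mcg/L
Css,min = Css,max × e^(−kτ) = 13.61 × 0.2901 ≈ 3.95 mcg/L

3.95 mcg/L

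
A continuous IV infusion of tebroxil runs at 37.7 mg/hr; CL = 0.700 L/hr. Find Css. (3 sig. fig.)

Css = infusion rate / CL = 37.7 / 0.700 ≈ 53.9 µg/mL

53.9 µg/mL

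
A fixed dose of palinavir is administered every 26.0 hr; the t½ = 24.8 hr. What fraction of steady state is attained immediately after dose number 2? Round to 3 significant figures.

0.766

k = ln 2 / 24.8 = 0.02795 hr⁻¹
f_n = 1 − e^(−nkτ) = 1 − e^(−2 × 0.02795 × 26.0) = 1 − e^(−1.453) = 1 − 0.2338 ≈ 0.766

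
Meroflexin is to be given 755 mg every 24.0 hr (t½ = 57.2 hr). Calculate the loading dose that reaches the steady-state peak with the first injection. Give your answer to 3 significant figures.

2990 mg

k = ln 2 / 57.2 = 0.01212 hr⁻¹
Accumulation ratio R = 1 / (1 − e^(−kτ)) = 1 / (1 − e^(−0.01212×24.0)) = 1 / (1 − 0.7476) = 3.963
Loading dose = maintenance dose × R = 755 × 3.963 ≈ 2990 mg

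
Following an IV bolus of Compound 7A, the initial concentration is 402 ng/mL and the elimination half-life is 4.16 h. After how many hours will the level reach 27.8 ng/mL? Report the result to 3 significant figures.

k = ln 2 / 4.16 = 0.1666 h⁻¹
C(t) = C₀ e^(−kt)  ⇒  t = ln(C₀/C) / k
t = ln(402/27.8) / 0.1666 = 2.671 / 0.1666 ≈ 16.0 hours

16.0 hours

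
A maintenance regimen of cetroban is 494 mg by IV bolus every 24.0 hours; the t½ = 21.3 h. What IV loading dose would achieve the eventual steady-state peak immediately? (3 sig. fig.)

k = ln 2 / 21.3 = 0.03254 h⁻¹
Accumulation ratio R = 1 / (1 − e^(−kτ)) = 1 / (1 − e^(−0.03254×24.0)) = 1 / (1 − 0.4579) = 1.845
Loading dose = maintenance dose × R = 494 × 1.845 ≈ 911 mg

911 mg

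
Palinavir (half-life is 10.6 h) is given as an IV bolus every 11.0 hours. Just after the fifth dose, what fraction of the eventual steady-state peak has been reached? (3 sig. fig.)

0.973

k = ln 2 / 10.6 = 0.06539 h⁻¹
f_n = 1 − e^(−nkτ) = 1 − e^(−5 × 0.06539 × 11.0) = 1 − e^(−3.597) = 1 − 0.02742 ≈ 0.973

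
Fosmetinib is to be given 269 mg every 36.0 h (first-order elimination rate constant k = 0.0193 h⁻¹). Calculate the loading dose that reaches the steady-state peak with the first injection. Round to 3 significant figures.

Accumulation ratio R = 1 / (1 − e^(−kτ)) = 1 / (1 − e^(−0.01930×36.0)) = 1 / (1 − 0.4992) = 1.997
Loading dose = maintenance dose × R = 269 × 1.997 ≈ 537 mg

537 mg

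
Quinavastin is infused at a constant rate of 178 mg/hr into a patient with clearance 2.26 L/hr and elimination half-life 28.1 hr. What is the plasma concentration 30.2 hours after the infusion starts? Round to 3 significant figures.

Css = rate / CL = 178 / 2.26 = 78.76 µg/mL
k = ln 2 / 28.1 = 0.02467 hr⁻¹
C(t) = Css (1 − e^(−kt)) = 78.76 × (1 − e^(−0.7449)) = 78.76 × 0.5252 ≈ 41.4 µg/mL

41.4 µg/mL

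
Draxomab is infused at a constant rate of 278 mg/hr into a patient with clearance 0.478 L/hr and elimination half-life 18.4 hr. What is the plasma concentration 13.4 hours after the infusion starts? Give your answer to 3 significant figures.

231 mg/L

Css = rate / CL = 278 / 0.478 = 581.6 mg/L
k = ln 2 / 18.4 = 0.03767 hr⁻¹
C(t) = Css (1 − e^(−kt)) = 581.6 × (1 − e^(−0.5048)) = 581.6 × 0.3964 ≈ 231 mg/L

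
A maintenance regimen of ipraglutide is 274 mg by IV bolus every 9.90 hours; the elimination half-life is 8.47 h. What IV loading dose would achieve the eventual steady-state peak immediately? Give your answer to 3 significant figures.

k = ln 2 / 8.47 = 0.08184 h⁻¹
Accumulation ratio R = 1 / (1 − e^(−kτ)) = 1 / (1 − e^(−0.08184×9.90)) = 1 / (1 − 0.4448) = 1.801
Loading dose = maintenance dose × R = 274 × 1.801 ≈ 493 mg

493 mg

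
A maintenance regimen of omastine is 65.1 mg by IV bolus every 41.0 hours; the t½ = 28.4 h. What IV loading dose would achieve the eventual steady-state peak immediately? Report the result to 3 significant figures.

103 mg

k = ln 2 / 28.4 = 0.02441 h⁻¹
Accumulation ratio R = 1 / (1 − e^(−kτ)) = 1 / (1 − e^(−0.02441×41.0)) = 1 / (1 − 0.3676) = 1.581
Loading dose = maintenance dose × R = 65.1 × 1.581 ≈ 103 mg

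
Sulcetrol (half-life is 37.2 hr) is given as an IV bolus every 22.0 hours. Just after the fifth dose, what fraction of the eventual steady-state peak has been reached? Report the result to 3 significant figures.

0.871

k = ln 2 / 37.2 = 0.01863 hr⁻¹
f_n = 1 − e^(−nkτ) = 1 − e^(−5 × 0.01863 × 22.0) = 1 − e^(−2.050) = 1 − 0.1288 ≈ 0.871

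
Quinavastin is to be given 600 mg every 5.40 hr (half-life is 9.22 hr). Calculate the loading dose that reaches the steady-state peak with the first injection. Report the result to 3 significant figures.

k = ln 2 / 9.22 = 0.07518 hr⁻¹
Accumulation ratio R = 1 / (1 − e^(−kτ)) = 1 / (1 − e^(−0.07518×5.40)) = 1 / (1 − 0.6663) = 2.997
Loading dose = maintenance dose × R = 600 × 2.997 ≈ 1800 mg

1800 mg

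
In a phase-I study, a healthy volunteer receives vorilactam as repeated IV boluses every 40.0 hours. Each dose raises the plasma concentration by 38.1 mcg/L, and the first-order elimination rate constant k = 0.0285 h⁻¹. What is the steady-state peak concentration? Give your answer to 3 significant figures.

Fraction remaining after one interval: e^(−kτ) = e^(−0.02850 × 40.0) = 0.3198
R = 1 / (1 − 0.3198) = 1.470
Css,max = 38.1 × 1.470 ≈ 56.0 mcg/L

56.0 mcg/L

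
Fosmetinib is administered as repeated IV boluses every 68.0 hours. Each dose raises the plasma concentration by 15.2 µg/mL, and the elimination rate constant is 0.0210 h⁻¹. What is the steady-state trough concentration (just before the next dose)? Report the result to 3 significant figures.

4.79 µg/mL

Fraction remaining after one interval: e^(−kτ) = e^(−0.02100 × 68.0) = 0.2398
R = 1 / (1 − 0.2398) = 1.315
Css,max = 15.2 × 1.315 = 19.99 µg/mL
Css,min = Css,max × e^(−kτ) = 19.99 × 0.2398 ≈ 4.79 µg/mL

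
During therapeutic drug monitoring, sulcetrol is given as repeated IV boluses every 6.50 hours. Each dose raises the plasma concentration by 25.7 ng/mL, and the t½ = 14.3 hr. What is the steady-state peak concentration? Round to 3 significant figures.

95.1 ng/mL

k = ln 2 / 14.3 = 0.04847 hr⁻¹
Fraction remaining after one interval: e^(−kτ) = e^(−0.04847 × 6.50) = 0.7297
R = 1 / (1 − 0.7297) = 3.700
Css,max = 25.7 × 3.700 ≈ 95.1 ng/mL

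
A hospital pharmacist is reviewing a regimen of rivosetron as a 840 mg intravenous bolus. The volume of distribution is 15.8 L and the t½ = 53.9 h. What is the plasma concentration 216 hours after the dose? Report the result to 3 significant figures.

3.31 µg/mL

C₀ = dose / V = 840 / 15.8 = 53.16 µg/mL
k = ln 2 / 53.9 = 0.01286 h⁻¹
C(t) = C₀ e^(−kt) = 53.16 × e^(−0.01286 × 216) = 53.16 × e^(−2.778) = 53.16 × 0.06218 ≈ 3.31 µg/mL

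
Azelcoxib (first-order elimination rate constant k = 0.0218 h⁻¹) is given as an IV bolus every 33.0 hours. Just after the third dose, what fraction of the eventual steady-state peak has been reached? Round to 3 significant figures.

f_n = 1 − e^(−nkτ) = 1 − e^(−3 × 0.02180 × 33.0) = 1 − e^(−2.158) = 1 − 0.1155 ≈ 0.884

0.884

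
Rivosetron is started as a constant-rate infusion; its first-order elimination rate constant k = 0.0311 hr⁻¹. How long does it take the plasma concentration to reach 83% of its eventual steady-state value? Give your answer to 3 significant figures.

57.0 hours

f = 1 − e^(−kt)  ⇒  t = −ln(1 − f) / k
t = −ln(1 − 0.83) / 0.03110 = 1.772 / 0.03110 ≈ 57.0 hours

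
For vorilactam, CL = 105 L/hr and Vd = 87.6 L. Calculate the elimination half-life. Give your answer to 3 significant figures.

0.578 hours

k = CL / V = 105 / 87.6 = 1.199 hr⁻¹
t½ = ln 2 / k = ln 2 / 1.199 ≈ 0.578 hours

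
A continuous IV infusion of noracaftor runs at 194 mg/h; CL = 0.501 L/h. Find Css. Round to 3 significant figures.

Css = infusion rate / CL = 194 / 0.501 ≈ 387 µg/mL

387 µg/mL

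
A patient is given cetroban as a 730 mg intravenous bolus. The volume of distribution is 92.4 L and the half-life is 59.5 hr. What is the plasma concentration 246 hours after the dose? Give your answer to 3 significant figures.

0.450 µg/mL

C₀ = dose / V = 730 / 92.4 = 7.900 µg/mL
k = ln 2 / 59.5 = 0.01165 hr⁻¹
C(t) = C₀ e^(−kt) = 7.900 × e^(−0.01165 × 246) = 7.900 × e^(−2.866) = 7.900 × 0.05694 ≈ 0.450 µg/mL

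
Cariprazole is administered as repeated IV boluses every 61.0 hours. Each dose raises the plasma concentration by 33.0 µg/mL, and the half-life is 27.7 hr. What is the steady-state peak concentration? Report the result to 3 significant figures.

42.2 µg/mL

k = ln 2 / 27.7 = 0.02502 hr⁻¹
Fraction remaining after one interval: e^(−kτ) = e^(−0.02502 × 61.0) = 0.2173
R = 1 / (1 − 0.2173) = 1.278
Css,max = 33.0 × 1.278 ≈ 42.2 µg/mL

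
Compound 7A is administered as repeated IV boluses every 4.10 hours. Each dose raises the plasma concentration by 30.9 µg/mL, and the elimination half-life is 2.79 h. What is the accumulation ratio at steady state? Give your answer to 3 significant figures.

k = ln 2 / 2.79 = 0.2484 h⁻¹
Fraction remaining after one interval: e^(−kτ) = e^(−0.2484 × 4.10) = 0.3611
R = 1 / (1 − 0.3611) = 1 / 0.6389 ≈ 1.57

1.57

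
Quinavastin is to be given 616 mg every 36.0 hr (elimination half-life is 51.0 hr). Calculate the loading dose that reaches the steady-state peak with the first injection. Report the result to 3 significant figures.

k = ln 2 / 51.0 = 0.01359 hr⁻¹
Accumulation ratio R = 1 / (1 − e^(−kτ)) = 1 / (1 − e^(−0.01359×36.0)) = 1 / (1 − 0.6131) = 2.584
Loading dose = maintenance dose × R = 616 × 2.584 ≈ 1590 mg

1590 mg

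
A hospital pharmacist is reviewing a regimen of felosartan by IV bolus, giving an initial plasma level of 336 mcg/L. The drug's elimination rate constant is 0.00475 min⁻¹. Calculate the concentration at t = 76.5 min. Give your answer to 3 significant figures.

234 mcg/L

C(t) = C₀ e^(−kt) = 336 × e^(−0.004750 × 76.5) = 336 × e^(−0.3634) = 336 × 0.6953 ≈ 234 mcg/L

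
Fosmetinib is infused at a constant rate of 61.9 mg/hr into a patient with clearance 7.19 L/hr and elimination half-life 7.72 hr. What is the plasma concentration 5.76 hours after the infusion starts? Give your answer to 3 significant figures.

3.48 µg/mL

Css = rate / CL = 61.9 / 7.19 = 8.609 µg/mL
k = ln 2 / 7.72 = 0.08979 hr⁻¹
C(t) = Css (1 − e^(−kt)) = 8.609 × (1 − e^(−0.5172)) = 8.609 × 0.4038 ≈ 3.48 µg/mL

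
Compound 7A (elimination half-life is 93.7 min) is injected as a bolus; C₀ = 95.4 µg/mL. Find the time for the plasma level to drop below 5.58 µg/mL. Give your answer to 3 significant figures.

384 minutes

k = ln 2 / 93.7 = 0.007398 min⁻¹
C(t) = C₀ e^(−kt)  ⇒  t = ln(C₀/C) / k
t = ln(95.4/5.58) / 0.007398 = 2.839 / 0.007398 ≈ 384 minutes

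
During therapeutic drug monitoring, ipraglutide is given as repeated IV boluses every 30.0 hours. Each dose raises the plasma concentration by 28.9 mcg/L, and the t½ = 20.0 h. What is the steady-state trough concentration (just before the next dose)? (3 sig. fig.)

k = ln 2 / 20.0 = 0.03466 h⁻¹
Fraction remaining after one interval: e^(−kτ) = e^(−0.03466 × 30.0) = 0.3536
R = 1 / (1 − 0.3536) = 1.547
Css,max = 28.9 × 1.547 = 44.71 mcg/L
Css,min = Css,max × e^(−kτ) = 44.71 × 0.3536 ≈ 15.8 mcg/L

15.8 mcg/L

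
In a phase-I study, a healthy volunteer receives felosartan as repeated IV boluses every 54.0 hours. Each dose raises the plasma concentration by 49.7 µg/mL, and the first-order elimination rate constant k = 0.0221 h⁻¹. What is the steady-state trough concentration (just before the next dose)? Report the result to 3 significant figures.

21.6 µg/mL

Fraction remaining after one interval: e^(−kτ) = e^(−0.02210 × 54.0) = 0.3032
R = 1 / (1 − 0.3032) = 1.435
Css,max = 49.7 × 1.435 = 71.32 µg/mL
Css,min = Css,max × e^(−kτ) = 71.32 × 0.3032 ≈ 21.6 µg/mL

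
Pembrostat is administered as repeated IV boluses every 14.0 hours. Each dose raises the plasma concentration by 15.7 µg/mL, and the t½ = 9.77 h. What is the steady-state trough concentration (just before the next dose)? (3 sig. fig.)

k = ln 2 / 9.77 = 0.07095 h⁻¹
Fraction remaining after one interval: e^(−kτ) = e^(−0.07095 × 14.0) = 0.3704
R = 1 / (1 − 0.3704) = 1.588
Css,max = 15.7 × 1.588 = 24.94 µg/mL
Css,min = Css,max × e^(−kτ) = 24.94 × 0.3704 ≈ 9.24 µg/mL

9.24 µg/mL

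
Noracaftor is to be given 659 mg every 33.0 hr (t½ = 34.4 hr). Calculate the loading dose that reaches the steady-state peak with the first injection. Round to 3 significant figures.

k = ln 2 / 34.4 = 0.02015 hr⁻¹
Accumulation ratio R = 1 / (1 − e^(−kτ)) = 1 / (1 − e^(−0.02015×33.0)) = 1 / (1 − 0.5143) = 2.059
Loading dose = maintenance dose × R = 659 × 2.059 ≈ 1360 mg

1360 mg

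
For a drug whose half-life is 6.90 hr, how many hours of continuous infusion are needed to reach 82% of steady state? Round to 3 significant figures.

k = ln 2 / 6.90 = 0.1005 hr⁻¹
f = 1 − e^(−kt)  ⇒  t = −ln(1 − f) / k
t = −ln(1 − 0.82) / 0.1005 = 1.715 / 0.1005 ≈ 17.1 hours

17.1 hours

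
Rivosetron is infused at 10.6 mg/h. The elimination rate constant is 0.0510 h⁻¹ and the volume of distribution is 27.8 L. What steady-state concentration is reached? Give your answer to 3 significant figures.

CL = k · V = 0.0510 × 27.8 = 1.418 L/h
Css = rate / CL = 10.6 / 1.418 ≈ 7.48 µg/mL

7.48 µg/mL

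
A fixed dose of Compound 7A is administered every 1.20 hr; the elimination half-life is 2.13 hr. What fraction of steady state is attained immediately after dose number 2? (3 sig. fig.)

0.542

k = ln 2 / 2.13 = 0.3254 hr⁻¹
f_n = 1 − e^(−nkτ) = 1 − e^(−2 × 0.3254 × 1.20) = 1 − e^(−0.7810) = 1 − 0.4579 ≈ 0.542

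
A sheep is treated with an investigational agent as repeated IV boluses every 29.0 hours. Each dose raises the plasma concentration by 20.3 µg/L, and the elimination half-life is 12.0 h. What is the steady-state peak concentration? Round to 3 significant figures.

25.0 µg/L

k = ln 2 / 12.0 = 0.05776 h⁻¹
Fraction remaining after one interval: e^(−kτ) = e^(−0.05776 × 29.0) = 0.1873
R = 1 / (1 − 0.1873) = 1.230
Css,max = 20.3 × 1.230 ≈ 25.0 µg/L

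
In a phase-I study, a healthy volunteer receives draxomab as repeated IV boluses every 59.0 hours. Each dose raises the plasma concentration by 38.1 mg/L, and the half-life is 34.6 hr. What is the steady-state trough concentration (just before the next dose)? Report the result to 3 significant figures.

16.9 mg/L

k = ln 2 / 34.6 = 0.02003 hr⁻¹
Fraction remaining after one interval: e^(−kτ) = e^(−0.02003 × 59.0) = 0.3067
R = 1 / (1 − 0.3067) = 1.442
Css,max = 38.1 × 1.442 = 54.95 mg/L
Css,min = Css,max × e^(−kτ) = 54.95 × 0.3067 ≈ 16.9 mg/L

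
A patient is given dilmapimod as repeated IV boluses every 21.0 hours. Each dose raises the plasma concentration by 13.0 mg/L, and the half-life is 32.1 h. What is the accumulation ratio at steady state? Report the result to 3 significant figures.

k = ln 2 / 32.1 = 0.02159 h⁻¹
Fraction remaining after one interval: e^(−kτ) = e^(−0.02159 × 21.0) = 0.6354
R = 1 / (1 − 0.6354) = 1 / 0.3646 ≈ 2.74

2.74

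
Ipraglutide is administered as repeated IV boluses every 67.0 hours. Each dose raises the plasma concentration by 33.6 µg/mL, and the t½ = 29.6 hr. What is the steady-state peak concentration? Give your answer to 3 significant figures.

k = ln 2 / 29.6 = 0.02342 hr⁻¹
Fraction remaining after one interval: e^(−kτ) = e^(−0.02342 × 67.0) = 0.2083
R = 1 / (1 − 0.2083) = 1.263
Css,max = 33.6 × 1.263 ≈ 42.4 µg/mL

42.4 µg/mL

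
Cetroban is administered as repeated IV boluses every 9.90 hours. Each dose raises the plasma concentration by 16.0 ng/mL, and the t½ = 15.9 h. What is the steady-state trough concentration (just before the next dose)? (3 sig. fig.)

29.6 ng/mL

k = ln 2 / 15.9 = 0.04359 h⁻¹
Fraction remaining after one interval: e^(−kτ) = e^(−0.04359 × 9.90) = 0.6495
R = 1 / (1 − 0.6495) = 2.853
Css,max = 16.0 × 2.853 = 45.65 ng/mL
Css,min = Css,max × e^(−kτ) = 45.65 × 0.6495 ≈ 29.6 ng/mL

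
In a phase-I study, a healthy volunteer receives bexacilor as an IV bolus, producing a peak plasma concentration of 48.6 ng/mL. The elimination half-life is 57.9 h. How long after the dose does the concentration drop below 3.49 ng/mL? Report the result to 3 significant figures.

k = ln 2 / 57.9 = 0.01197 h⁻¹
C(t) = C₀ e^(−kt)  ⇒  t = ln(C₀/C) / k
t = ln(48.6/3.49) / 0.01197 = 2.634 / 0.01197 ≈ 220 hours

220 hours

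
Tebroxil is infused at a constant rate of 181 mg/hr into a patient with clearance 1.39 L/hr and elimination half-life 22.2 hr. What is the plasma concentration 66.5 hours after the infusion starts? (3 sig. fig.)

Css = rate / CL = 181 / 1.39 = 130.2 mg/L
k = ln 2 / 22.2 = 0.03122 hr⁻¹
C(t) = Css (1 − e^(−kt)) = 130.2 × (1 − e^(−2.076)) = 130.2 × 0.8746 ≈ 114 mg/L

114 mg/L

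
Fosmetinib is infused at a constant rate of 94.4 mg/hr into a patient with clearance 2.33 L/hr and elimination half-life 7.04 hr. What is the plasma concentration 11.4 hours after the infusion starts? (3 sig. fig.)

Css = rate / CL = 94.4 / 2.33 = 40.52 µg/mL
k = ln 2 / 7.04 = 0.09846 hr⁻¹
C(t) = Css (1 − e^(−kt)) = 40.52 × (1 − e^(−1.122)) = 40.52 × 0.6745 ≈ 27.3 µg/mL

27.3 µg/mL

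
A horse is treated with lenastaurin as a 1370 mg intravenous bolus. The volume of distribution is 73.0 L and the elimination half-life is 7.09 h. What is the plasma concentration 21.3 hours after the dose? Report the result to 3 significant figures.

2.34 mg/L

C₀ = dose / V = 1370 / 73.0 = 18.77 mg/L
k = ln 2 / 7.09 = 0.09776 h⁻¹
C(t) = C₀ e^(−kt) = 18.77 × e^(−0.09776 × 21.3) = 18.77 × e^(−2.082) = 18.77 × 0.1246 ≈ 2.34 mg/L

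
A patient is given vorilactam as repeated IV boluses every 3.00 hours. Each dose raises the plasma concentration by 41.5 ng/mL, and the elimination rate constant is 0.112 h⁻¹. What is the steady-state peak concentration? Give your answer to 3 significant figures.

145 ng/mL

Fraction remaining after one interval: e^(−kτ) = e^(−0.1120 × 3.00) = 0.7146
R = 1 / (1 − 0.7146) = 3.504
Css,max = 41.5 × 3.504 ≈ 145 ng/mL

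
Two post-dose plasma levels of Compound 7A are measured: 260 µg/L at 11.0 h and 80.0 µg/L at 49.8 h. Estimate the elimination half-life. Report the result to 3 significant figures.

22.8 hours

k = ln(C₁/C₂) / (t₂ − t₁) = ln(260/80.0) / (49.8 − 11.0)
  = 1.179 / 38.80 = 0.03038 h⁻¹
t½ = ln 2 / k = ln 2 / 0.03038 ≈ 22.8 hours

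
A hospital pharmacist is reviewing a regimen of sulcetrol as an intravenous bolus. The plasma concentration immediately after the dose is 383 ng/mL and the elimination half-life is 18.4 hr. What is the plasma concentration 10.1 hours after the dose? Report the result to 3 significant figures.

262 ng/mL

k = ln 2 / 18.4 = 0.03767 hr⁻¹
10.1 hr is 0.5489 half-lives, so C = 383 × (1/2)^0.5489 = 383 × 0.6835 ≈ 262 ng/mL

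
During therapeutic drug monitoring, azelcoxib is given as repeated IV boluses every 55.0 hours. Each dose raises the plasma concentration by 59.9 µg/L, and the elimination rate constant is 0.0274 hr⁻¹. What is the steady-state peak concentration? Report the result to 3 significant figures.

77.0 µg/L

Fraction remaining after one interval: e^(−kτ) = e^(−0.02740 × 55.0) = 0.2216
R = 1 / (1 − 0.2216) = 1.285
Css,max = 59.9 × 1.285 ≈ 77.0 µg/L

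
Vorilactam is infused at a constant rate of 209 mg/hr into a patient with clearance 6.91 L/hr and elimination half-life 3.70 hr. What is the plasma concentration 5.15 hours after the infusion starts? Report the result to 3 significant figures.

18.7 mg/L

Css = rate / CL = 209 / 6.91 = 30.25 mg/L
k = ln 2 / 3.70 = 0.1873 hr⁻¹
C(t) = Css (1 − e^(−kt)) = 30.25 × (1 − e^(−0.9648)) = 30.25 × 0.6189 ≈ 18.7 mg/L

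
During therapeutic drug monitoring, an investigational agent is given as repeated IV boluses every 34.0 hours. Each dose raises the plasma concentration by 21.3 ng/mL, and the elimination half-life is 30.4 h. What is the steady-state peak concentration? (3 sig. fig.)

39.5 ng/mL

k = ln 2 / 30.4 = 0.02280 h⁻¹
Fraction remaining after one interval: e^(−kτ) = e^(−0.02280 × 34.0) = 0.4606
R = 1 / (1 − 0.4606) = 1.854
Css,max = 21.3 × 1.854 ≈ 39.5 ng/mL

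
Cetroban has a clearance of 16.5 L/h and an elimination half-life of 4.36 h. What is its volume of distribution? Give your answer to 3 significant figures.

104 L

k = ln 2 / t½ = ln 2 / 4.36 = 0.1590 h⁻¹
V = CL / k = 16.5 / 0.1590 ≈ 104 L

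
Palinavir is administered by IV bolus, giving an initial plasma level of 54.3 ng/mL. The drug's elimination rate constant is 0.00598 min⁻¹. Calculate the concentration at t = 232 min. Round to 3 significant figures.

C(t) = C₀ e^(−kt) = 54.3 × e^(−0.005980 × 232) = 54.3 × e^(−1.387) = 54.3 × 0.2497 ≈ 13.6 ng/mL

13.6 ng/mL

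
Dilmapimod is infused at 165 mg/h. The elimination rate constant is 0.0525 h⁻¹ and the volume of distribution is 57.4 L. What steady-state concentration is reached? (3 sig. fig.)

CL = k · V = 0.0525 × 57.4 = 3.013 L/h
Css = rate / CL = 165 / 3.013 ≈ 54.8 mg/L

54.8 mg/L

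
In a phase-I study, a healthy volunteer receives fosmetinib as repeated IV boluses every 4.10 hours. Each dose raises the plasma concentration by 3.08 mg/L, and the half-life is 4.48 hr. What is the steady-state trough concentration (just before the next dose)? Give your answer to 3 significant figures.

3.48 mg/L

k = ln 2 / 4.48 = 0.1547 hr⁻¹
Fraction remaining after one interval: e^(−kτ) = e^(−0.1547 × 4.10) = 0.5303
R = 1 / (1 − 0.5303) = 2.129
Css,max = 3.08 × 2.129 = 6.557 mg/L
Css,min = Css,max × e^(−kτ) = 6.557 × 0.5303 ≈ 3.48 mg/L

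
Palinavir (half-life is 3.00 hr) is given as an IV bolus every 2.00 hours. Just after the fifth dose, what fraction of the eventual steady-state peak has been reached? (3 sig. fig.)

k = ln 2 / 3.00 = 0.2310 hr⁻¹
f_n = 1 − e^(−nkτ) = 1 − e^(−5 × 0.2310 × 2.00) = 1 − e^(−2.310) = 1 − 0.09921 ≈ 0.901

0.901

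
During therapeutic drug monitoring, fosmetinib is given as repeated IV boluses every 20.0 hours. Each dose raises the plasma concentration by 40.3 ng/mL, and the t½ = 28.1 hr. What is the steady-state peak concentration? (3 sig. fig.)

103 ng/mL

k = ln 2 / 28.1 = 0.02467 hr⁻¹
Fraction remaining after one interval: e^(−kτ) = e^(−0.02467 × 20.0) = 0.6106
R = 1 / (1 − 0.6106) = 2.568
Css,max = 40.3 × 2.568 ≈ 103 ng/mL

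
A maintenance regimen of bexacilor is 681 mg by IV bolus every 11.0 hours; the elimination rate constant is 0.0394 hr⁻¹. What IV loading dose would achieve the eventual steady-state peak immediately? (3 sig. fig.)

Accumulation ratio R = 1 / (1 − e^(−kτ)) = 1 / (1 − e^(−0.03940×11.0)) = 1 / (1 − 0.6483) = 2.843
Loading dose = maintenance dose × R = 681 × 2.843 ≈ 1940 mg

1940 mg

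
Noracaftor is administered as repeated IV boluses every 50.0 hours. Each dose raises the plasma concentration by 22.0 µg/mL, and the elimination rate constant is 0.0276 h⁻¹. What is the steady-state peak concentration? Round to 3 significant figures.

29.4 µg/mL

Fraction remaining after one interval: e^(−kτ) = e^(−0.02760 × 50.0) = 0.2516
R = 1 / (1 − 0.2516) = 1.336
Css,max = 22.0 × 1.336 ≈ 29.4 µg/mL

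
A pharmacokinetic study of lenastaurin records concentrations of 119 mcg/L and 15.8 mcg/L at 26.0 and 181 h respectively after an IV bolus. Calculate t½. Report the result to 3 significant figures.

k = ln(C₁/C₂) / (t₂ − t₁) = ln(119/15.8) / (181 − 26.0)
  = 2.019 / 155.0 = 0.01303 h⁻¹
t½ = ln 2 / k = ln 2 / 0.01303 ≈ 53.2 hours

53.2 hours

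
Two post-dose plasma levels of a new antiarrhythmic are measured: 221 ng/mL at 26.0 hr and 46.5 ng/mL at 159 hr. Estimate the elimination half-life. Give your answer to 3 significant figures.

59.1 hours

k = ln(C₁/C₂) / (t₂ − t₁) = ln(221/46.5) / (159 − 26.0)
  = 1.559 / 133.0 = 0.01172 hr⁻¹
t½ = ln 2 / k = ln 2 / 0.01172 ≈ 59.1 hours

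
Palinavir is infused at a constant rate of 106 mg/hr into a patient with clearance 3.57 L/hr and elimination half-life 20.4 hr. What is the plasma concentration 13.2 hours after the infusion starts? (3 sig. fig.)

10.7 mg/L

Css = rate / CL = 106 / 3.57 = 29.69 mg/L
k = ln 2 / 20.4 = 0.03398 hr⁻¹
C(t) = Css (1 − e^(−kt)) = 29.69 × (1 − e^(−0.4485)) = 29.69 × 0.3614 ≈ 10.7 mg/L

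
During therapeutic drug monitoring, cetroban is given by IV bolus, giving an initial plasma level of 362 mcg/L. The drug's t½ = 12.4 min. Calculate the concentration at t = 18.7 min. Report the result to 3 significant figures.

127 mcg/L

k = ln 2 / 12.4 = 0.05590 min⁻¹
18.7 min is 1.508 half-lives, so C = 362 × (1/2)^1.508 = 362 × 0.3516 ≈ 127 mcg/L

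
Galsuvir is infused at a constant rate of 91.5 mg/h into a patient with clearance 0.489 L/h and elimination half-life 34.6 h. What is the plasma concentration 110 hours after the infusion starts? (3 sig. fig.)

166 mg/L

Css = rate / CL = 91.5 / 0.489 = 187.1 mg/L
k = ln 2 / 34.6 = 0.02003 h⁻¹
C(t) = Css (1 − e^(−kt)) = 187.1 × (1 − e^(−2.204)) = 187.1 × 0.8896 ≈ 166 mg/L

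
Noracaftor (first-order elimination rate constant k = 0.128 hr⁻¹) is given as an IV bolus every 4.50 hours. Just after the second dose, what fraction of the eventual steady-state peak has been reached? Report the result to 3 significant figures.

f_n = 1 − e^(−nkτ) = 1 − e^(−2 × 0.1280 × 4.50) = 1 − e^(−1.152) = 1 − 0.3160 ≈ 0.684

0.684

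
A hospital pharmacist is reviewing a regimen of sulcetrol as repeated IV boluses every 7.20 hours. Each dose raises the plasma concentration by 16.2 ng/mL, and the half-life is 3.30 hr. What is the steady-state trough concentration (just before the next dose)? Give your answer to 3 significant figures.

4.58 ng/mL

k = ln 2 / 3.30 = 0.2100 hr⁻¹
Fraction remaining after one interval: e^(−kτ) = e^(−0.2100 × 7.20) = 0.2204
R = 1 / (1 − 0.2204) = 1.283
Css,max = 16.2 × 1.283 = 20.78 ng/mL
Css,min = Css,max × e^(−kτ) = 20.78 × 0.2204 ≈ 4.58 ng/mL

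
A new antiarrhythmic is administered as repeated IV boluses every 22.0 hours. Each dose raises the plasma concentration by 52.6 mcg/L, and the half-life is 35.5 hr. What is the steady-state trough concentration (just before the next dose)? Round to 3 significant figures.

98.0 mcg/L

k = ln 2 / 35.5 = 0.01953 hr⁻¹
Fraction remaining after one interval: e^(−kτ) = e^(−0.01953 × 22.0) = 0.6508
R = 1 / (1 − 0.6508) = 2.864
Css,max = 52.6 × 2.864 = 150.6 mcg/L
Css,min = Css,max × e^(−kτ) = 150.6 × 0.6508 ≈ 98.0 mcg/L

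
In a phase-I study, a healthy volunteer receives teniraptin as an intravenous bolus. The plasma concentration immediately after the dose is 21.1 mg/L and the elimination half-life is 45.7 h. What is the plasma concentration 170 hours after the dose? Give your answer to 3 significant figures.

1.60 mg/L

k = ln 2 / 45.7 = 0.01517 h⁻¹
170 h is 3.720 half-lives, so C = 21.1 × (1/2)^3.720 = 21.1 × 0.07589 ≈ 1.60 mg/L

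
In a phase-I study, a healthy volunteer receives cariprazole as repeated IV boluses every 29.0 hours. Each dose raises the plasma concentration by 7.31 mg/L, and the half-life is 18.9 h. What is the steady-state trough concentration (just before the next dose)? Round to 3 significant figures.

3.85 mg/L

k = ln 2 / 18.9 = 0.03667 h⁻¹
Fraction remaining after one interval: e^(−kτ) = e^(−0.03667 × 29.0) = 0.3452
R = 1 / (1 − 0.3452) = 1.527
Css,max = 7.31 × 1.527 = 11.16 mg/L
Css,min = Css,max × e^(−kτ) = 11.16 × 0.3452 ≈ 3.85 mg/L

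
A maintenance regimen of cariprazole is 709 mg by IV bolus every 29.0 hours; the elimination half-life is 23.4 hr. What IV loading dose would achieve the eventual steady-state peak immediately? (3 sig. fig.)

1230 mg

k = ln 2 / 23.4 = 0.02962 hr⁻¹
Accumulation ratio R = 1 / (1 − e^(−kτ)) = 1 / (1 − e^(−0.02962×29.0)) = 1 / (1 − 0.4236) = 1.735
Loading dose = maintenance dose × R = 709 × 1.735 ≈ 1230 mg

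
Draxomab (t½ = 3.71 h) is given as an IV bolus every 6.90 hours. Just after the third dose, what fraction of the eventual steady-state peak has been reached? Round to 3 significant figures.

k = ln 2 / 3.71 = 0.1868 h⁻¹
f_n = 1 − e^(−nkτ) = 1 − e^(−3 × 0.1868 × 6.90) = 1 − e^(−3.867) = 1 − 0.02091 ≈ 0.979

0.979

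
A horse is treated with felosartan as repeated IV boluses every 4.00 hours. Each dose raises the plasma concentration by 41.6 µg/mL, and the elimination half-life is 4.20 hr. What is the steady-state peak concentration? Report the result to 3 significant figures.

86.1 µg/mL

k = ln 2 / 4.20 = 0.1650 hr⁻¹
Fraction remaining after one interval: e^(−kτ) = e^(−0.1650 × 4.00) = 0.5168
R = 1 / (1 − 0.5168) = 2.069
Css,max = 41.6 × 2.069 ≈ 86.1 µg/mL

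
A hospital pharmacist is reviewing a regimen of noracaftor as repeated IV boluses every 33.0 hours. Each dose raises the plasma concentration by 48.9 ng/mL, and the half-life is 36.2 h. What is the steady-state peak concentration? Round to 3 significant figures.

104 ng/mL

k = ln 2 / 36.2 = 0.01915 h⁻¹
Fraction remaining after one interval: e^(−kτ) = e^(−0.01915 × 33.0) = 0.5316
R = 1 / (1 − 0.5316) = 2.135
Css,max = 48.9 × 2.135 ≈ 104 ng/mL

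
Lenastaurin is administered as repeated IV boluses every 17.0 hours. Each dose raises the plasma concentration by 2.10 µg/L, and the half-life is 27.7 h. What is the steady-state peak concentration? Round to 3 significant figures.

k = ln 2 / 27.7 = 0.02502 h⁻¹
Fraction remaining after one interval: e^(−kτ) = e^(−0.02502 × 17.0) = 0.6535
R = 1 / (1 − 0.6535) = 2.886
Css,max = 2.10 × 2.886 ≈ 6.06 µg/L

6.06 µg/L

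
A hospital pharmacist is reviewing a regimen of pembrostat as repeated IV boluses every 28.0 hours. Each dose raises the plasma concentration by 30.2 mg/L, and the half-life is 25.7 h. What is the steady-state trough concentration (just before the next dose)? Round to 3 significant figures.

k = ln 2 / 25.7 = 0.02697 h⁻¹
Fraction remaining after one interval: e^(−kτ) = e^(−0.02697 × 28.0) = 0.4699
R = 1 / (1 − 0.4699) = 1.887
Css,max = 30.2 × 1.887 = 56.97 mg/L
Css,min = Css,max × e^(−kτ) = 56.97 × 0.4699 ≈ 26.8 mg/L

26.8 mg/L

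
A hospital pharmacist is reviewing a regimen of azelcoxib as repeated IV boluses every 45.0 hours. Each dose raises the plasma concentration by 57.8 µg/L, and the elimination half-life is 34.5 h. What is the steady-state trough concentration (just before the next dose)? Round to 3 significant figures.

k = ln 2 / 34.5 = 0.02009 h⁻¹
Fraction remaining after one interval: e^(−kτ) = e^(−0.02009 × 45.0) = 0.4049
R = 1 / (1 − 0.4049) = 1.680
Css,max = 57.8 × 1.680 = 97.13 µg/L
Css,min = Css,max × e^(−kτ) = 97.13 × 0.4049 ≈ 39.3 µg/L

39.3 µg/L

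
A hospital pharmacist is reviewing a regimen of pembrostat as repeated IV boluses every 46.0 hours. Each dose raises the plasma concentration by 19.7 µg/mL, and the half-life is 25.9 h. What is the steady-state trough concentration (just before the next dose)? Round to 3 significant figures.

8.12 µg/mL

k = ln 2 / 25.9 = 0.02676 h⁻¹
Fraction remaining after one interval: e^(−kτ) = e^(−0.02676 × 46.0) = 0.2920
R = 1 / (1 − 0.2920) = 1.412
Css,max = 19.7 × 1.412 = 27.82 µg/mL
Css,min = Css,max × e^(−kτ) = 27.82 × 0.2920 ≈ 8.12 µg/mL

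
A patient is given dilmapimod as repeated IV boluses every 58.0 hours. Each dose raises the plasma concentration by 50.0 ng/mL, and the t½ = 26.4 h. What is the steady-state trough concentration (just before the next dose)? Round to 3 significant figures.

13.9 ng/mL

k = ln 2 / 26.4 = 0.02626 h⁻¹
Fraction remaining after one interval: e^(−kτ) = e^(−0.02626 × 58.0) = 0.2181
R = 1 / (1 − 0.2181) = 1.279
Css,max = 50.0 × 1.279 = 63.95 ng/mL
Css,min = Css,max × e^(−kτ) = 63.95 × 0.2181 ≈ 13.9 ng/mL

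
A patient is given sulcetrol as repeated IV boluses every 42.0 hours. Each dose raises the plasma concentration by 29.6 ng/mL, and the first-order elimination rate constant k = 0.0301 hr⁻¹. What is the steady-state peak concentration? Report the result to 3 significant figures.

Fraction remaining after one interval: e^(−kτ) = e^(−0.03010 × 42.0) = 0.2825
R = 1 / (1 − 0.2825) = 1.394
Css,max = 29.6 × 1.394 ≈ 41.3 ng/mL

41.3 ng/mL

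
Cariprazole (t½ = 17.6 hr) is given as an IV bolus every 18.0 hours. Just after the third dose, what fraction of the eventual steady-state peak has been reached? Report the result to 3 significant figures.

0.881

k = ln 2 / 17.6 = 0.03938 hr⁻¹
f_n = 1 − e^(−nkτ) = 1 − e^(−3 × 0.03938 × 18.0) = 1 − e^(−2.127) = 1 − 0.1192 ≈ 0.881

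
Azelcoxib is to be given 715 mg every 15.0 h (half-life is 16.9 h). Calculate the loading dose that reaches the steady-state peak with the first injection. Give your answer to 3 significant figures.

k = ln 2 / 16.9 = 0.04101 h⁻¹
Accumulation ratio R = 1 / (1 − e^(−kτ)) = 1 / (1 − e^(−0.04101×15.0)) = 1 / (1 − 0.5405) = 2.176
Loading dose = maintenance dose × R = 715 × 2.176 ≈ 1560 mg

1560 mg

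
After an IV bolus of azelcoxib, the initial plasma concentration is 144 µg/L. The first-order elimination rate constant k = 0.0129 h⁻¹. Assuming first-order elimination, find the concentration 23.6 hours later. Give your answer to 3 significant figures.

C(t) = C₀ e^(−kt) = 144 × e^(−0.01290 × 23.6) = 144 × e^(−0.3044) = 144 × 0.7375 ≈ 106 µg/L

106 µg/L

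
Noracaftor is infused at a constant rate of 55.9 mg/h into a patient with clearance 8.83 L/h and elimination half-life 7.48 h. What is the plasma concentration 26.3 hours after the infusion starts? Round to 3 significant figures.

Css = rate / CL = 55.9 / 8.83 = 6.331 µg/mL
k = ln 2 / 7.48 = 0.09267 h⁻¹
C(t) = Css (1 − e^(−kt)) = 6.331 × (1 − e^(−2.437)) = 6.331 × 0.9126 ≈ 5.78 µg/mL

5.78 µg/mL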